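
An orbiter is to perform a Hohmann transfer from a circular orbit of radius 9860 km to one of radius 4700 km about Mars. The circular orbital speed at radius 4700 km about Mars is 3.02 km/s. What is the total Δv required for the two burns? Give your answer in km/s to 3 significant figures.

From the circular-orbit relation v² = μ/r at r = 4700 km: μ = v²r = (3.02)² × 4700 = 42865.9 km³/s².
Semi-major axis of the transfer orbit: a_t = (9860 + 4700)/2 = 7280 km.
Circular speed at r₁: v₁ = √(μ/r₁) = √(42865.9/9860) = 2.0850545 km/s.
On the transfer ellipse at r₁, vis-viva gives v_a = √[μ(2/r₁ − 1/a_t)] = 1.6753311 km/s.
First burn Δv₁ = |v_a − v₁| = 0.409723 km/s.
Circular speed at r₂: v₂ = √(μ/r₂) = 3.020000 km/s.
Transfer-orbit speed at r₂: v_p = √[μ(2/r₂ − 1/a_t)] = 3.514631 km/s.
Second burn Δv₂ = |v₂ − v_p| = 0.494631 km/s.
Total Δv = Δv₁ + Δv₂ = 0.9044 km/s.

Δv = 0.904 km/s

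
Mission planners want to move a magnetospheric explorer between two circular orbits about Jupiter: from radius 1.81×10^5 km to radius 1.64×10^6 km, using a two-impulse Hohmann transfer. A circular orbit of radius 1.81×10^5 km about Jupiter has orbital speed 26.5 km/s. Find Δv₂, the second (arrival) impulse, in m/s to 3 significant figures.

Δv₂ = 4880 m/s

From the circular-orbit relation v² = μ/r at r = 1.81×10^5 km: μ = v²r = (26.5)² × 1.81×10^5 = 1.27107×10^8 km³/s².
Semi-major axis of the transfer orbit: a_t = (1.810×10^5 + 1.640×10^6)/2 = 9.105×10^5 km.
Circular speed at r = 1.640×10^6 km: v_c = √(μ/r) = 8.80366 km/s.
Vis-viva on the transfer ellipse at r = 1.640×10^6 km gives v_t = √[μ(2/r − 1/a_t)] = 3.92521 km/s.
Δv₂ = |v_t − v_c| = |3.92521 − 8.80366| = 4.878 km/s.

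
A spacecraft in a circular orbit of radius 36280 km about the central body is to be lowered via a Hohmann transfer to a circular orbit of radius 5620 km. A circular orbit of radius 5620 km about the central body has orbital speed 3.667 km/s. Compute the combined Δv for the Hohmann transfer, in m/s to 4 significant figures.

From the circular-orbit relation v² = μ/r at r = 5620 km: μ = v²r = (3.667)² × 5620 = 75571.5 km³/s².
The Hohmann ellipse has a_t = (r₁ + r₂)/2 = 20950 km.
Circular speed at r₁: v₁ = √(μ/r₁) = √(75571.5/36280) = 1.44326 km/s.
Transfer-orbit speed at r₁ (vis-viva): v_a = √[μ(2/r₁ − 1/a_t)] = 0.747518 km/s.
First burn Δv₁ = |v_a − v₁| = 0.69574 km/s.
At r₂, v₂ = √(μ/r₂) = 3.6670 km/s.
Transfer-orbit speed at r₂: v_p = √[μ(2/r₂ − 1/a_t)] = 4.8256 km/s.
Second burn Δv₂ = |v₂ − v_p| = 1.1586 km/s.
Δv = Δv₁ + Δv₂ = 0.69574 + 1.1586 = 1.854 km/s.

Δv = 1854 m/s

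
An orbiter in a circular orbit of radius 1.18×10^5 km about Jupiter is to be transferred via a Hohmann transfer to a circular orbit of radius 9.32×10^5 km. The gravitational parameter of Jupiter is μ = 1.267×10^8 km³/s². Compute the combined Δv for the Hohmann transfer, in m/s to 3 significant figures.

Δv = 17000 m/s

Transfer-ellipse semi-major axis a_t = (r₁ + r₂)/2 = (1.180×10^5 + 9.320×10^5)/2 = 5.250×10^5 km.
Circular speed at r₁: v₁ = √(μ/r₁) = √(1.267×10^8/1.180×10^5) = 32.77 km/s.
Transfer-orbit speed at r₁ (vis-viva): v_p = √[μ(2/r₁ − 1/a_t)] = 43.66 km/s.
First burn Δv₁ = |v_p − v₁| = 10.89 km/s.
Circular speed at r₂: v₂ = √(μ/r₂) = 11.66 km/s.
Transfer-orbit speed at r₂: v_a = √[μ(2/r₂ − 1/a_t)] = 5.528 km/s.
Second burn Δv₂ = |v₂ − v_a| = 6.132 km/s.
Total Δv = Δv₁ + Δv₂ = 17.02 km/s.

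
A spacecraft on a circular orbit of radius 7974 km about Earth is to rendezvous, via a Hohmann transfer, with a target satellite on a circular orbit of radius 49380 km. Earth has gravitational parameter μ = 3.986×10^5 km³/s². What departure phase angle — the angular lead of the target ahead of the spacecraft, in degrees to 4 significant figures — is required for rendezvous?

The Hohmann ellipse has a_t = (r₁ + r₂)/2 = 28677 km.
The half-period of the transfer ellipse is t = π√(a_t³/μ) = 24164.7 s.
Target angular speed ω₂ = √(μ/r₂³) = 5.75363×10^-5 rad/s.
Angle swept by the target during transfer: ω₂·t = 1.3903 rad = 79.66°.
The spacecraft traverses 180° on the transfer ellipse, so the target must lead by 180° − 79.66° = 100.3°.

φ = 100.3°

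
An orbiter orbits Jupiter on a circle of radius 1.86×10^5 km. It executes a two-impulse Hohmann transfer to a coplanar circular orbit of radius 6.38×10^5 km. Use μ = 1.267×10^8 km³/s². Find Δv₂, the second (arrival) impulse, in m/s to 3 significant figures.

Transfer-ellipse semi-major axis a_t = (r₁ + r₂)/2 = (1.860×10^5 + 6.380×10^5)/2 = 4.120×10^5 km.
On the circular orbit at r = 6.380×10^5 km, v_c = √(μ/r) = 14.0922 km/s.
Transfer-orbit speed at the same r (vis-viva, a = a_t): v_t = √[μ(2/r − 1/a_t)] = 9.46860 km/s.
Δv₂ = |v_t − v_c| = |9.46860 − 14.0922| = 4.624 km/s.

Δv₂ = 4620 m/s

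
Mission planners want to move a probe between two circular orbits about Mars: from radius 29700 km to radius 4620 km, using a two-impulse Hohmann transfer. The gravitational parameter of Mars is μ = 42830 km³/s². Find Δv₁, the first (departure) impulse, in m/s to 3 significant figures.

Δv₁ = 578 m/s

The Hohmann ellipse has a_t = (r₁ + r₂)/2 = 17160 km.
On the circular orbit at r = 29700 km, v_c = √(μ/r) = 1.2009 km/s.
Transfer-orbit speed at the same r (vis-viva, a = a_t): v_t = √[μ(2/r − 1/a_t)] = 0.62310 km/s.
Δv₁ = |v_t − v_c| = |0.62310 − 1.2009| = 0.5778 km/s.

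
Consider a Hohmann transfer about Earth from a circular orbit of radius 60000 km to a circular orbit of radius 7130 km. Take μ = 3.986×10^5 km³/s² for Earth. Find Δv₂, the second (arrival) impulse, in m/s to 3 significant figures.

Semi-major axis of the transfer orbit: a_t = (60000 + 7130)/2 = 33565 km.
Circular speed at r = 7130 km: v_c = √(μ/r) = 7.477 km/s.
Vis-viva on the transfer ellipse at r = 7130 km gives v_t = √[μ(2/r − 1/a_t)] = 9.997 km/s.
Δv₂ = |v_t − v_c| = |9.997 − 7.477| = 2.520 km/s.

Δv₂ = 2520 m/s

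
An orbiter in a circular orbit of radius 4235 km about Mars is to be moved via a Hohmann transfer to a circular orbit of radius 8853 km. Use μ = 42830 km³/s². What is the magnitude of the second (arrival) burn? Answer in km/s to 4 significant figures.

The Hohmann ellipse has a_t = (r₁ + r₂)/2 = 6544 km.
On the circular orbit at r = 8853 km, v_c = √(μ/r) = 2.1995 km/s.
Transfer-orbit speed at the same r (vis-viva, a = a_t): v_t = √[μ(2/r − 1/a_t)] = 1.7694 km/s.
Δv₂ = |v_t − v_c| = |1.7694 − 2.1995| = 0.4301 km/s.

Δv₂ = 0.4301 km/s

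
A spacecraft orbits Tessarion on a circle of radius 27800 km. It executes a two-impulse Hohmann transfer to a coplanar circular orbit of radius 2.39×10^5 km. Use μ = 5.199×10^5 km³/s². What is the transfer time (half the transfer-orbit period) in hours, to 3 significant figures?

t = 59.0 hours

Semi-major axis of the transfer orbit: a_t = (27800 + 2.390×10^5)/2 = 1.334×10^5 km.
Half the transfer-orbit period gives t = π√(a_t³/μ) = 2.123×10^5 s.
Converting: 2.123×10^5 s ÷ 3600 s/hour = 59.0 hours.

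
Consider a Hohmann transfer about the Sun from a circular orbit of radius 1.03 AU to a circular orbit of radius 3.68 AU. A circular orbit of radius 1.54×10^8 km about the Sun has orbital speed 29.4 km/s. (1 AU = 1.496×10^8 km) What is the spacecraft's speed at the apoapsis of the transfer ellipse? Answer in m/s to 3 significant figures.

From the circular-orbit relation v² = μ/r at r = 1.54×10^8 km: μ = v²r = (29.4)² × 1.54×10^8 = 1.33111×10^11 km³/s².
In km: r₁ = 1.03 × 1.496×10^8 = 1.54088×10^8 km; r₂ = 3.68 × 1.496×10^8 = 5.50528×10^8 km.
The Hohmann ellipse has a_t = (r₁ + r₂)/2 = 3.52308×10^8 km.
At apoapsis, r = 5.50528×10^8 km.
Applying v² = μ(2/r − 1/a_t): v = 10.28 km/s.

v = 10300 m/s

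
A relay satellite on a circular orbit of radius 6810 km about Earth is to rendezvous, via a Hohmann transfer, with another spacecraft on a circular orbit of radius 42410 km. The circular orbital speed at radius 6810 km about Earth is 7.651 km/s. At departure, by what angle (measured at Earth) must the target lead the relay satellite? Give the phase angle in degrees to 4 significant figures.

φ = 100.4°

From the circular-orbit relation v² = μ/r at r = 6810 km: μ = v²r = (7.651)² × 6810 = 3.98642×10^5 km³/s².
Transfer-ellipse semi-major axis a_t = (r₁ + r₂)/2 = (6810 + 42410)/2 = 24610 km.
Transfer time t = π√(a_t³/μ) = 19210 s.
Target angular speed ω₂ = √(μ/r₂³) = 7.229×10^-5 rad/s.
Angle swept by the target during transfer: ω₂·t = 1.3887 rad = 79.57°.
The relay satellite traverses 180° on the transfer ellipse, so the target must lead by 180° − 79.57° = 100.4°.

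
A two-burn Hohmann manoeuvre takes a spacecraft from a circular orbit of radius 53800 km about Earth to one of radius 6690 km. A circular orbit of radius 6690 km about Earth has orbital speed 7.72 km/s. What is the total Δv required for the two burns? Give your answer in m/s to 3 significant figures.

Δv = 4020 m/s

From the circular-orbit relation v² = μ/r at r = 6690 km: μ = v²r = (7.72)² × 6690 = 3.98713×10^5 km³/s².
Transfer-ellipse semi-major axis a_t = (r₁ + r₂)/2 = (53800 + 6690)/2 = 30245 km.
Circular speed at r₁: v₁ = √(μ/r₁) = √(3.98713×10^5/53800) = 2.722 km/s.
On the transfer ellipse at r₁, v² = μ(2/r − 1/a) gives v_a = √[μ(2/r₁ − 1/a_t)] = 1.280 km/s.
First burn Δv₁ = |v_a − v₁| = 1.442 km/s.
At r₂, v₂ = √(μ/r₂) = 7.7200 km/s.
Transfer-orbit speed at r₂: v_p = √[μ(2/r₂ − 1/a_t)] = 10.296 km/s.
Second burn Δv₂ = |v₂ − v_p| = 2.576 km/s.
Δv = Δv₁ + Δv₂ = 1.442 + 2.576 = 4.018 km/s.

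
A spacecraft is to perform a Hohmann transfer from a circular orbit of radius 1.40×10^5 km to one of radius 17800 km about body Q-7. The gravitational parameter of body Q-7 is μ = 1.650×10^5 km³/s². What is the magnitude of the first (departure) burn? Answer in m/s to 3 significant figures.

Δv₁ = 570 m/s

Semi-major axis of the transfer orbit: a_t = (1.400×10^5 + 17800)/2 = 78900 km.
On the circular orbit at r = 1.400×10^5 km, v_c = √(μ/r) = 1.0856 km/s.
Transfer-orbit speed at the same r (vis-viva, a = a_t): v_t = √[μ(2/r − 1/a_t)] = 0.51564 km/s.
Δv₁ = |v_t − v_c| = |0.51564 − 1.0856| = 0.5700 km/s.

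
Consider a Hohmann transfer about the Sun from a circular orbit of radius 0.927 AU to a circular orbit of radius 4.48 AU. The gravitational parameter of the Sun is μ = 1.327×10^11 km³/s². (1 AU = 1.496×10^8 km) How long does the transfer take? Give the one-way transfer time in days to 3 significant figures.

In km: r₁ = 0.927 × 1.496×10^8 = 1.386792×10^8 km; r₂ = 4.48 × 1.496×10^8 = 6.70208×10^8 km.
Transfer-ellipse semi-major axis a_t = (r₁ + r₂)/2 = (1.386792×10^8 + 6.70208×10^8)/2 = 4.044436×10^8 km.
Transfer time t = π√(a_t³/μ) = π√((4.044436×10^8)³ / 1.327×10^11) = 7.015×10^7 s.
Converting: 7.015×10^7 s ÷ 86400 s/day = 812 days.

t = 812 days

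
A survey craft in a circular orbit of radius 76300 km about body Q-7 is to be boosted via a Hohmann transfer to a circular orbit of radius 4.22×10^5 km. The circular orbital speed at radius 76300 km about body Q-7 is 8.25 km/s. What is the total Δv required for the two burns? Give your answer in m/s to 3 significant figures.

Δv = 4050 m/s

From the circular-orbit relation v² = μ/r at r = 76300 km: μ = v²r = (8.25)² × 76300 = 5.19317×10^6 km³/s².
The Hohmann ellipse has a_t = (r₁ + r₂)/2 = 2.4915×10^5 km.
Circular speed at r₁: v₁ = √(μ/r₁) = √(5.19317×10^6/76300) = 8.2500 km/s.
Transfer-orbit speed at r₁ (vis-viva): v_p = √[μ(2/r₁ − 1/a_t)] = 10.737 km/s.
First burn Δv₁ = |v_p − v₁| = 2.487 km/s.
At r₂, v₂ = √(μ/r₂) = 3.508 km/s.
Transfer-orbit speed at r₂: v_a = √[μ(2/r₂ − 1/a_t)] = 1.941 km/s.
Second burn Δv₂ = |v₂ − v_a| = 1.567 km/s.
Total Δv = Δv₁ + Δv₂ = 4.054 km/s.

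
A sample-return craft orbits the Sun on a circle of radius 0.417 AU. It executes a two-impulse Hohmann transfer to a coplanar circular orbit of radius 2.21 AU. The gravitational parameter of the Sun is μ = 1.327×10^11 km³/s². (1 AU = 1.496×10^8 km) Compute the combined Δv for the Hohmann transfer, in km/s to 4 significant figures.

In km: r₁ = 0.417 × 1.496×10^8 = 6.23832×10^7 km; r₂ = 2.21 × 1.496×10^8 = 3.30616×10^8 km.
The Hohmann ellipse has a_t = (r₁ + r₂)/2 = 1.964996×10^8 km.
Circular speed at r₁: v₁ = √(μ/r₁) = √(1.327×10^11/6.23832×10^7) = 46.121 km/s.
On the transfer ellipse at r₁, vis-viva equation gives v_p = √[μ(2/r₁ − 1/a_t)] = 59.825 km/s.
First burn Δv₁ = |v_p − v₁| = 13.70 km/s.
Circular speed at r₂: v₂ = √(μ/r₂) = 20.034 km/s.
Transfer-orbit speed at r₂: v_a = √[μ(2/r₂ − 1/a_t)] = 11.288 km/s.
Second burn Δv₂ = |v₂ − v_a| = 8.746 km/s.
Total Δv = Δv₁ + Δv₂ = 22.45 km/s.

Δv = 22.45 km/s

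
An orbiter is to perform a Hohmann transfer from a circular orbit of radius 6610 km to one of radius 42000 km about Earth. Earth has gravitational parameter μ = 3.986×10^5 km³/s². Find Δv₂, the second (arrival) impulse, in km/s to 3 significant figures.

Semi-major axis of the transfer orbit: a_t = (6610 + 42000)/2 = 24305 km.
On the circular orbit at r = 42000 km, v_c = √(μ/r) = 3.081 km/s.
Vis-viva on the transfer ellipse at r = 42000 km gives v_t = √[μ(2/r − 1/a_t)] = 1.607 km/s.
Δv₂ = |v_t − v_c| = |1.607 − 3.081| = 1.474 km/s.

Δv₂ = 1.47 km/s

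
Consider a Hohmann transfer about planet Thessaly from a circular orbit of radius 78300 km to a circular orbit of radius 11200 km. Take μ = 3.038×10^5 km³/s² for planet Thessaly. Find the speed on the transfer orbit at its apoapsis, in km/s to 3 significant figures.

Semi-major axis of the transfer orbit: a_t = (78300 + 11200)/2 = 44750 km.
At apoapsis, r = 78300 km.
From the vis-viva equation, v = √[μ(2/r − 1/a_t)] = 0.9854 km/s.

v = 0.985 km/s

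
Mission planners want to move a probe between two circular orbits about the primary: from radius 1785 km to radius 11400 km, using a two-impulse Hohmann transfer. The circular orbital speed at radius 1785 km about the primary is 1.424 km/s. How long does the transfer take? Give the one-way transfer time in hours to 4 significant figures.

t = 7.764 hours

From the circular-orbit relation v² = μ/r at r = 1785 km: μ = v²r = (1.424)² × 1785 = 3619.58 km³/s².
Semi-major axis of the transfer orbit: a_t = (1785 + 11400)/2 = 6592.5 km.
Half the transfer-orbit period gives t = π√(a_t³/μ) = 27950 s.
Converting: 27950 s ÷ 3600 s/hour = 7.764 hours.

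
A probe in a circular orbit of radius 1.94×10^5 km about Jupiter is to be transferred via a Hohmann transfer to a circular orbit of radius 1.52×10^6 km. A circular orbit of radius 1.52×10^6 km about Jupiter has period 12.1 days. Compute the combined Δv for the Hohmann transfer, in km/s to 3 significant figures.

From Kepler's third law T² = 4π²r³/μ at r = 1.52×10^6 km, T = 12.1 days = 12.1 × 86400 s = 1.04544×10^6 s: μ = 4π²r³/T² = 1.26851×10^8 km³/s².
The Hohmann ellipse has a_t = (r₁ + r₂)/2 = 8.570×10^5 km.
Circular speed at r₁: v₁ = √(μ/r₁) = √(1.26851×10^8/1.940×10^5) = 25.571 km/s.
On the transfer ellipse at r₁, v² = μ(2/r − 1/a) gives v_p = √[μ(2/r₁ − 1/a_t)] = 34.055 km/s.
First burn Δv₁ = |v_p − v₁| = 8.484 km/s.
Circular speed at r₂: v₂ = √(μ/r₂) = 9.135 km/s.
Transfer-orbit speed at r₂: v_a = √[μ(2/r₂ − 1/a_t)] = 4.346 km/s.
Second burn Δv₂ = |v₂ − v_a| = 4.789 km/s.
Δv = Δv₁ + Δv₂ = 8.484 + 4.789 = 13.27 km/s.

Δv = 13.3 km/s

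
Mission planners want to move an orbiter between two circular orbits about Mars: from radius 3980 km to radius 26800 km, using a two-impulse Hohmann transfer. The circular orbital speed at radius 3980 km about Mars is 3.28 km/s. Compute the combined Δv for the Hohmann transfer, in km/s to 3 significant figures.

Δv = 1.67 km/s

From the circular-orbit relation v² = μ/r at r = 3980 km: μ = v²r = (3.28)² × 3980 = 42818.4 km³/s².
Transfer-ellipse semi-major axis a_t = (r₁ + r₂)/2 = (3980 + 26800)/2 = 15390 km.
At r₁ the circular-orbit speed is v₁ = √(μ/r₁) = 3.2800 km/s.
Transfer-orbit speed at r₁ (v² = μ(2/r − 1/a)): v_p = √[μ(2/r₁ − 1/a_t)] = 4.3283 km/s.
First burn Δv₁ = |v_p − v₁| = 1.0483 km/s.
Circular speed at r₂: v₂ = √(μ/r₂) = 1.2640 km/s.
Transfer-orbit speed at r₂: v_a = √[μ(2/r₂ − 1/a_t)] = 0.64279 km/s.
Second burn Δv₂ = |v₂ − v_a| = 0.62121 km/s.
Δv = Δv₁ + Δv₂ = 1.0483 + 0.62121 = 1.670 km/s.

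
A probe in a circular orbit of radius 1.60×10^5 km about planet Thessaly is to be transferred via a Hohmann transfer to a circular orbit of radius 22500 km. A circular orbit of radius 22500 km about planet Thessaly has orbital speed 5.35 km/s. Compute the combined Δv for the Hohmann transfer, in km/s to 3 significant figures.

Δv = 2.74 km/s

From the circular-orbit relation v² = μ/r at r = 22500 km: μ = v²r = (5.35)² × 22500 = 6.44006×10^5 km³/s².
Transfer-ellipse semi-major axis a_t = (r₁ + r₂)/2 = (1.600×10^5 + 22500)/2 = 91250 km.
Circular speed at r₁: v₁ = √(μ/r₁) = √(6.44006×10^5/1.600×10^5) = 2.006 km/s.
On the transfer ellipse at r₁, vis-viva equation gives v_a = √[μ(2/r₁ − 1/a_t)] = 0.9962 km/s.
First burn Δv₁ = |v_a − v₁| = 1.010 km/s.
Circular speed at r₂: v₂ = √(μ/r₂) = 5.350 km/s.
Transfer-orbit speed at r₂: v_p = √[μ(2/r₂ − 1/a_t)] = 7.084 km/s.
Second burn Δv₂ = |v₂ − v_p| = 1.734 km/s.
Δv = Δv₁ + Δv₂ = 1.010 + 1.734 = 2.744 km/s.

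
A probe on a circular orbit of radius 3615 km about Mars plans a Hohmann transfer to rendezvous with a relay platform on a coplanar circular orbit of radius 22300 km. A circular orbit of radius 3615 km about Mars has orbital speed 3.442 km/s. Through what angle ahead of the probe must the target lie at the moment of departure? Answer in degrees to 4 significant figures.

From the circular-orbit relation v² = μ/r at r = 3615 km: μ = v²r = (3.442)² × 3615 = 42828.2 km³/s².
The Hohmann ellipse has a_t = (r₁ + r₂)/2 = 12957.5 km.
The half-period of the transfer ellipse is t = π√(a_t³/μ) = 22390 s.
The target's mean motion on its circular orbit is ω₂ = √(μ/r₂³) = 6.215×10^-5 rad/s.
Angle swept by the target during transfer: ω₂·t = 1.3915 rad = 79.73°.
The probe traverses 180° on the transfer ellipse, so the target must lead by 180° − 79.73° = 100.3°.

φ = 100.3°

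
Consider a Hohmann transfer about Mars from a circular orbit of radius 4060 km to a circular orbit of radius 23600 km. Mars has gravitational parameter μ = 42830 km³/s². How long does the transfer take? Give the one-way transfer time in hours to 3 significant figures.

t = 6.86 hours

The Hohmann ellipse has a_t = (r₁ + r₂)/2 = 13830 km.
Transfer time t = π√(a_t³/μ) = π√((13830)³ / 42830) = 24690 s.
Converting: 24690 s ÷ 3600 s/hour = 6.86 hours.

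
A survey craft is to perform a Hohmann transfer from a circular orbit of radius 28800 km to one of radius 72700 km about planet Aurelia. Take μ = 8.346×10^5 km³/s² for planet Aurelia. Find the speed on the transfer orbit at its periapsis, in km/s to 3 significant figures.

v = 6.44 km/s

Transfer-ellipse semi-major axis a_t = (r₁ + r₂)/2 = (28800 + 72700)/2 = 50750 km.
The periapsis of the transfer ellipse is at r = 28800 km.
From the vis-viva equation, v = √[μ(2/r − 1/a_t)] = 6.443 km/s.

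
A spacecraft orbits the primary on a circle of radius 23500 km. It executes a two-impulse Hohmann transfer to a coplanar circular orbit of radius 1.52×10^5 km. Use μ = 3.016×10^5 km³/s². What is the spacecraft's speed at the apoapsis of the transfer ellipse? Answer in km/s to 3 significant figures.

v = 0.729 km/s

The Hohmann ellipse has a_t = (r₁ + r₂)/2 = 87750 km.
At apoapsis, r = 1.520×10^5 km.
From the vis-viva equation, v = √[μ(2/r − 1/a_t)] = 0.7290 km/s.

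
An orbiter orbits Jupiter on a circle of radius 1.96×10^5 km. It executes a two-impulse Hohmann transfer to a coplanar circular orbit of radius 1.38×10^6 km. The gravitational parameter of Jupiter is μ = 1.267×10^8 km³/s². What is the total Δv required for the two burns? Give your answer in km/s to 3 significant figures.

Transfer-ellipse semi-major axis a_t = (r₁ + r₂)/2 = (1.960×10^5 + 1.380×10^6)/2 = 7.880×10^5 km.
Circular speed at r₁: v₁ = √(μ/r₁) = √(1.267×10^8/1.960×10^5) = 25.425 km/s.
On the transfer ellipse at r₁, vis-viva equation gives v_p = √[μ(2/r₁ − 1/a_t)] = 33.646 km/s.
First burn Δv₁ = |v_p − v₁| = 8.221 km/s.
Circular speed at r₂: v₂ = √(μ/r₂) = 9.582 km/s.
Transfer-orbit speed at r₂: v_a = √[μ(2/r₂ − 1/a_t)] = 4.779 km/s.
Second burn Δv₂ = |v₂ − v_a| = 4.803 km/s.
Total Δv = Δv₁ + Δv₂ = 13.02 km/s.

Δv = 13.0 km/s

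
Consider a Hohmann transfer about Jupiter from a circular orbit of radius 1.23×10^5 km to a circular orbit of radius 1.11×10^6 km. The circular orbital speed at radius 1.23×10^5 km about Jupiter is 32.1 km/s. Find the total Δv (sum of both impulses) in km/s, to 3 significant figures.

Δv = 16.9 km/s

From the circular-orbit relation v² = μ/r at r = 1.23×10^5 km: μ = v²r = (32.1)² × 1.23×10^5 = 1.26740×10^8 km³/s².
Transfer-ellipse semi-major axis a_t = (r₁ + r₂)/2 = (1.230×10^5 + 1.110×10^6)/2 = 6.165×10^5 km.
At r₁ the circular-orbit speed is v₁ = √(μ/r₁) = 32.1000 km/s.
On the transfer ellipse at r₁, v² = μ(2/r − 1/a) gives v_p = √[μ(2/r₁ − 1/a_t)] = 43.0725 km/s.
First burn Δv₁ = |v_p − v₁| = 10.9725 km/s.
At r₂, v₂ = √(μ/r₂) = 10.68553 km/s.
Transfer-orbit speed at r₂: v_a = √[μ(2/r₂ − 1/a_t)] = 4.772898 km/s.
Second burn Δv₂ = |v₂ − v_a| = 5.91263 km/s.
Δv = Δv₁ + Δv₂ = 10.9725 + 5.91263 = 16.89 km/s.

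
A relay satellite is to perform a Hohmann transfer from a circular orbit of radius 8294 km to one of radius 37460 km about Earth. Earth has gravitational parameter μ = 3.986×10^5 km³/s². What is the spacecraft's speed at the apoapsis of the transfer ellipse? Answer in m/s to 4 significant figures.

v = 1964 m/s

Semi-major axis of the transfer orbit: a_t = (8294 + 37460)/2 = 22877 km.
At apoapsis, r = 37460 km.
From the vis-viva equation, v = √[μ(2/r − 1/a_t)] = 1.964 km/s.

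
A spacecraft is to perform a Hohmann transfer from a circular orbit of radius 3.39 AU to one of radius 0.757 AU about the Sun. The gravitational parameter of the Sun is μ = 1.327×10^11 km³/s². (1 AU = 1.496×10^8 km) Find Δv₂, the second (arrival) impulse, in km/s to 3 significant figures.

Δv₂ = 9.54 km/s

In km: r₁ = 3.39 × 1.496×10^8 = 5.07144×10^8 km; r₂ = 0.757 × 1.496×10^8 = 1.132472×10^8 km.
Transfer-ellipse semi-major axis a_t = (r₁ + r₂)/2 = (5.07144×10^8 + 1.132472×10^8)/2 = 3.101956×10^8 km.
On the circular orbit at r = 1.132472×10^8 km, v_c = √(μ/r) = 34.231 km/s.
Vis-viva on the transfer ellipse at r = 1.132472×10^8 km gives v_t = √[μ(2/r − 1/a_t)] = 43.769 km/s.
Δv₂ = |v_t − v_c| = |43.769 − 34.231| = 9.538 km/s.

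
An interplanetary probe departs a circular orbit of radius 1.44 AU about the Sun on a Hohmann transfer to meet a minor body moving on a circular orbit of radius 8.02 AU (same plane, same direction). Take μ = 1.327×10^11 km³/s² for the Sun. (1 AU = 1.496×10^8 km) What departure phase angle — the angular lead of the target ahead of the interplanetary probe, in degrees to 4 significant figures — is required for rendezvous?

In km: r₁ = 1.44 × 1.496×10^8 = 2.15424×10^8 km; r₂ = 8.02 × 1.496×10^8 = 1.199792×10^9 km.
Transfer-ellipse semi-major axis a_t = (r₁ + r₂)/2 = (2.15424×10^8 + 1.199792×10^9)/2 = 7.07608×10^8 km.
The half-period of the transfer ellipse is t = π√(a_t³/μ) = 1.623×10^8 s.
Target angular speed ω₂ = √(μ/r₂³) = 8.765×10^-9 rad/s.
Angle swept by the target during transfer: ω₂·t = 1.423 rad = 81.53°.
The interplanetary probe traverses 180° on the transfer ellipse, so the target must lead by 180° − 81.53° = 98.47°.

φ = 98.47°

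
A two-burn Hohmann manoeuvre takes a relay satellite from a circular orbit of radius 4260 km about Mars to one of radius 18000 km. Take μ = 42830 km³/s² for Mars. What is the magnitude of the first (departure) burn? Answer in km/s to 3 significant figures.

Δv₁ = 0.862 km/s

Semi-major axis of the transfer orbit: a_t = (4260 + 18000)/2 = 11130 km.
Circular speed at r = 4260 km: v_c = √(μ/r) = 3.1708 km/s.
Transfer-orbit speed at the same r (vis-viva, a = a_t): v_t = √[μ(2/r − 1/a_t)] = 4.0323 km/s.
Δv₁ = |v_t − v_c| = |4.0323 − 3.1708| = 0.8615 km/s.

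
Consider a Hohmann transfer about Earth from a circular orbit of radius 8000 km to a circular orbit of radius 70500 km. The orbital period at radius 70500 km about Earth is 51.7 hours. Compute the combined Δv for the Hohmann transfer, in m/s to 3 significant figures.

Δv = 3710 m/s

From Kepler's third law T² = 4π²r³/μ at r = 70500 km, T = 51.7 hours = 51.7 × 3600 s = 1.8612×10^5 s: μ = 4π²r³/T² = 3.99338×10^5 km³/s².
Semi-major axis of the transfer orbit: a_t = (8000 + 70500)/2 = 39250 km.
Circular speed at r₁: v₁ = √(μ/r₁) = √(3.99338×10^5/8000) = 7.0652 km/s.
Transfer-orbit speed at r₁ (v² = μ(2/r − 1/a)): v_p = √[μ(2/r₁ − 1/a_t)] = 9.4689 km/s.
First burn Δv₁ = |v_p − v₁| = 2.4037 km/s.
At r₂, v₂ = √(μ/r₂) = 2.3800 km/s.
Transfer-orbit speed at r₂: v_a = √[μ(2/r₂ − 1/a_t)] = 1.0745 km/s.
Second burn Δv₂ = |v₂ − v_a| = 1.3055 km/s.
Δv = Δv₁ + Δv₂ = 2.4037 + 1.3055 = 3.709 km/s.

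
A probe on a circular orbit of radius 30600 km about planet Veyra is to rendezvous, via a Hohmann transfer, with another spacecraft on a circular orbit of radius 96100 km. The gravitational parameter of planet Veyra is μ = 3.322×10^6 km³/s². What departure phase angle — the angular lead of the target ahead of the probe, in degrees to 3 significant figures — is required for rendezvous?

Semi-major axis of the transfer orbit: a_t = (30600 + 96100)/2 = 63350 km.
Transfer time t = π√(a_t³/μ) = 27483.4 s.
The target's mean motion on its circular orbit is ω₂ = √(μ/r₂³) = 6.11807×10^-5 rad/s.
Angle swept by the target during transfer: ω₂·t = 1.6815 rad = 96.34°.
Arrival is 180° from departure on the ellipse, so φ = 180° − 96.34° = 83.7°.

φ = 83.7°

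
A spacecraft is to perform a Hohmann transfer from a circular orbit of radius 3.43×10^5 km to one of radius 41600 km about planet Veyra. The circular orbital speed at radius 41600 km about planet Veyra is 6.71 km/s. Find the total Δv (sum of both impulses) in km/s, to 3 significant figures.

Δv = 3.50 km/s

From the circular-orbit relation v² = μ/r at r = 41600 km: μ = v²r = (6.71)² × 41600 = 1.87300×10^6 km³/s².
The Hohmann ellipse has a_t = (r₁ + r₂)/2 = 1.923×10^5 km.
At r₁ the circular-orbit speed is v₁ = √(μ/r₁) = 2.337 km/s.
On the transfer ellipse at r₁, vis-viva gives v_a = √[μ(2/r₁ − 1/a_t)] = 1.087 km/s.
First burn Δv₁ = |v_a − v₁| = 1.250 km/s.
At r₂, v₂ = √(μ/r₂) = 6.710 km/s.
Transfer-orbit speed at r₂: v_p = √[μ(2/r₂ − 1/a_t)] = 8.961 km/s.
Second burn Δv₂ = |v₂ − v_p| = 2.251 km/s.
Δv = Δv₁ + Δv₂ = 1.250 + 2.251 = 3.501 km/s.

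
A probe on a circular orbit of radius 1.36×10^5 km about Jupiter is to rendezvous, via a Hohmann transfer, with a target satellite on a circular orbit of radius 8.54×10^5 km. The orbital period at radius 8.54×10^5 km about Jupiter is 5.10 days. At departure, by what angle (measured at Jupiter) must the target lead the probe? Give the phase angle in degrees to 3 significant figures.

From Kepler's third law T² = 4π²r³/μ at r = 8.54×10^5 km, T = 5.10 days = 5.10 × 86400 s = 4.4064×10^5 s: μ = 4π²r³/T² = 1.26638×10^8 km³/s².
Semi-major axis of the transfer orbit: a_t = (1.360×10^5 + 8.540×10^5)/2 = 4.950×10^5 km.
Transfer time t = π√(a_t³/μ) = 97224 s.
The target's mean motion on its circular orbit is ω₂ = √(μ/r₂³) = 1.4259×10^-5 rad/s.
Angle swept by the target during transfer: ω₂·t = 1.3863 rad = 79.43°.
The probe traverses 180° on the transfer ellipse, so the target must lead by 180° − 79.43° = 101°.

φ = 101°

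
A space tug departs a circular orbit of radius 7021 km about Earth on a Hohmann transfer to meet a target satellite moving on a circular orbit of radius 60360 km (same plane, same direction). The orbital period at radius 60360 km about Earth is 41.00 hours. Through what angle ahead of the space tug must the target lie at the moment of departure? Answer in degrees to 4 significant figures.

From Kepler's third law T² = 4π²r³/μ at r = 60360 km, T = 41.00 hours = 41.00 × 3600 s = 1.476×10^5 s: μ = 4π²r³/T² = 3.98506×10^5 km³/s².
Transfer-ellipse semi-major axis a_t = (r₁ + r₂)/2 = (7021 + 60360)/2 = 33690.5 km.
The half-period of the transfer ellipse is t = π√(a_t³/μ) = 30770 s.
The target's mean motion on its circular orbit is ω₂ = √(μ/r₂³) = 4.257×10^-5 rad/s.
Angle swept by the target during transfer: ω₂·t = 1.310 rad = 75.06°.
The space tug traverses 180° on the transfer ellipse, so the target must lead by 180° − 75.06° = 104.9°.

φ = 104.9°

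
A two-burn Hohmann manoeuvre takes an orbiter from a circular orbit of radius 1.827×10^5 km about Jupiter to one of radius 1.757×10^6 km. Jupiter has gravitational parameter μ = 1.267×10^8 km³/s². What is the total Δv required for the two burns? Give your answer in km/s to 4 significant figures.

Transfer-ellipse semi-major axis a_t = (r₁ + r₂)/2 = (1.827×10^5 + 1.757×10^6)/2 = 9.6985×10^5 km.
At r₁ the circular-orbit speed is v₁ = √(μ/r₁) = 26.334 km/s.
Transfer-orbit speed at r₁ (vis-viva equation): v_p = √[μ(2/r₁ − 1/a_t)] = 35.445 km/s.
First burn Δv₁ = |v_p − v₁| = 9.111 km/s.
Circular speed at r₂: v₂ = √(μ/r₂) = 8.492 km/s.
Transfer-orbit speed at r₂: v_a = √[μ(2/r₂ − 1/a_t)] = 3.686 km/s.
Second burn Δv₂ = |v₂ − v_a| = 4.806 km/s.
Δv = Δv₁ + Δv₂ = 9.111 + 4.806 = 13.92 km/s.

Δv = 13.92 km/s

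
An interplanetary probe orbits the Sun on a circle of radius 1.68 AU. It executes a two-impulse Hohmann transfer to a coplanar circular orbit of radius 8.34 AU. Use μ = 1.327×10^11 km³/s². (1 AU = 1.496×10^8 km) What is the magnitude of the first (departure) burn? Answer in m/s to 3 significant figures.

Δv₁ = 6670 m/s

In km: r₁ = 1.68 × 1.496×10^8 = 2.51328×10^8 km; r₂ = 8.34 × 1.496×10^8 = 1.247664×10^9 km.
The Hohmann ellipse has a_t = (r₁ + r₂)/2 = 7.49496×10^8 km.
Circular speed at r = 2.51328×10^8 km: v_c = √(μ/r) = 22.978 km/s.
Vis-viva on the transfer ellipse at r = 2.51328×10^8 km gives v_t = √[μ(2/r − 1/a_t)] = 29.647 km/s.
Δv₁ = |v_t − v_c| = |29.647 − 22.978| = 6.669 km/s.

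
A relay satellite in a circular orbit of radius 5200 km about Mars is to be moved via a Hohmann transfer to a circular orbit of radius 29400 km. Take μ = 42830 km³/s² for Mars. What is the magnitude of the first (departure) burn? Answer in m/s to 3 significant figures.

Semi-major axis of the transfer orbit: a_t = (5200 + 29400)/2 = 17300 km.
On the circular orbit at r = 5200 km, v_c = √(μ/r) = 2.8699 km/s.
Transfer-orbit speed at the same r (vis-viva, a = a_t): v_t = √[μ(2/r − 1/a_t)] = 3.7413 km/s.
Δv₁ = |v_t − v_c| = |3.7413 − 2.8699| = 0.8714 km/s.

Δv₁ = 871 m/s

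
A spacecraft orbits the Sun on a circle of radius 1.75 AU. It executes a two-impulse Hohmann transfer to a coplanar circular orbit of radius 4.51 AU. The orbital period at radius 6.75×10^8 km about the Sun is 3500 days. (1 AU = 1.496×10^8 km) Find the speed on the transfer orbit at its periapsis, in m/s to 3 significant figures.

v = 27000 m/s

From Kepler's third law T² = 4π²r³/μ at r = 6.75×10^8 km, T = 3500 days = 3500 × 86400 s = 3.024×10^8 s: μ = 4π²r³/T² = 1.32772×10^11 km³/s².
In km: r₁ = 1.75 × 1.496×10^8 = 2.618×10^8 km; r₂ = 4.51 × 1.496×10^8 = 6.74696×10^8 km.
The Hohmann ellipse has a_t = (r₁ + r₂)/2 = 4.68248×10^8 km.
At periapsis, r = 2.618×10^8 km.
Vis-viva: v = √[μ(2/r − 1/a_t)] = √[1.32772×10^11 × (2/2.618×10^8 − 1/4.68248×10^8)] = 27.03 km/s.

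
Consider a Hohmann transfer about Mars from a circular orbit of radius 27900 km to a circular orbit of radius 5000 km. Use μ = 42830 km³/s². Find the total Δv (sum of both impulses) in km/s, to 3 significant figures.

Δv = 1.44 km/s

Transfer-ellipse semi-major axis a_t = (r₁ + r₂)/2 = (27900 + 5000)/2 = 16450 km.
Circular speed at r₁: v₁ = √(μ/r₁) = √(42830/27900) = 1.239 km/s.
Transfer-orbit speed at r₁ (v² = μ(2/r − 1/a)): v_a = √[μ(2/r₁ − 1/a_t)] = 0.6831 km/s.
First burn Δv₁ = |v_a − v₁| = 0.5559 km/s.
At r₂, v₂ = √(μ/r₂) = 2.9268 km/s.
Transfer-orbit speed at r₂: v_p = √[μ(2/r₂ − 1/a_t)] = 3.8116 km/s.
Second burn Δv₂ = |v₂ − v_p| = 0.8848 km/s.
Total Δv = Δv₁ + Δv₂ = 1.441 km/s.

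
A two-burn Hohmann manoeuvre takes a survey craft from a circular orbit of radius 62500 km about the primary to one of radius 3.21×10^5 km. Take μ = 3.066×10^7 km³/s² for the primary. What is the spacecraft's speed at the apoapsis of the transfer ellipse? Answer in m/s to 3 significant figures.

v = 5580 m/s

Semi-major axis of the transfer orbit: a_t = (62500 + 3.210×10^5)/2 = 1.9175×10^5 km.
At apoapsis, r = 3.210×10^5 km.
Applying v² = μ(2/r − 1/a_t): v = 5.580 km/s.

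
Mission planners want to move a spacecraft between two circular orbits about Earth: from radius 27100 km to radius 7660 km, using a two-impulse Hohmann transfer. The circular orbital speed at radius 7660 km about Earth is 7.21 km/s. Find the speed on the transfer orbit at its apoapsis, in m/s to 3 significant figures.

From the circular-orbit relation v² = μ/r at r = 7660 km: μ = v²r = (7.21)² × 7660 = 3.98198×10^5 km³/s².
Semi-major axis of the transfer orbit: a_t = (27100 + 7660)/2 = 17380 km.
The apoapsis of the transfer ellipse is at r = 27100 km.
Applying v² = μ(2/r − 1/a_t): v = 2.545 km/s.

v = 2540 m/s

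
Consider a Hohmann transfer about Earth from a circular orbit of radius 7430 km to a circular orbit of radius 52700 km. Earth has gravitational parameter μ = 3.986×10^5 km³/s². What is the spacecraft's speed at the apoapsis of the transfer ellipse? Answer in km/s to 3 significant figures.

v = 1.37 km/s

Transfer-ellipse semi-major axis a_t = (r₁ + r₂)/2 = (7430 + 52700)/2 = 30065 km.
At apoapsis, r = 52700 km.
Vis-viva: v = √[μ(2/r − 1/a_t)] = √[3.986×10^5 × (2/52700 − 1/30065)] = 1.367 km/s.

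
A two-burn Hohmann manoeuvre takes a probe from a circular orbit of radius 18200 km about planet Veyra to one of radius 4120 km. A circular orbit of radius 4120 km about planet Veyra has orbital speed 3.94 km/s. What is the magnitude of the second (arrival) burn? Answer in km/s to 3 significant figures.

Δv₂ = 1.09 km/s

From the circular-orbit relation v² = μ/r at r = 4120 km: μ = v²r = (3.94)² × 4120 = 63957.2 km³/s².
The Hohmann ellipse has a_t = (r₁ + r₂)/2 = 11160 km.
On the circular orbit at r = 4120 km, v_c = √(μ/r) = 3.940 km/s.
Vis-viva on the transfer ellipse at r = 4120 km gives v_t = √[μ(2/r − 1/a_t)] = 5.032 km/s.
Δv₂ = |v_t − v_c| = |5.032 − 3.940| = 1.092 km/s.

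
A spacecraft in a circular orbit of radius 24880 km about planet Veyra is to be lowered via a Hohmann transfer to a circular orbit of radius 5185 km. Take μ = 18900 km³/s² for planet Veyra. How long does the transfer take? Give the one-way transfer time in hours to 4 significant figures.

Semi-major axis of the transfer orbit: a_t = (24880 + 5185)/2 = 15032.5 km.
By Kepler's third law the transfer-orbit period is T = 2π√(a_t³/μ), so t = T/2 = 42120 s.
Converting: 42120 s ÷ 3600 s/hour = 11.70 hours.

t = 11.70 hours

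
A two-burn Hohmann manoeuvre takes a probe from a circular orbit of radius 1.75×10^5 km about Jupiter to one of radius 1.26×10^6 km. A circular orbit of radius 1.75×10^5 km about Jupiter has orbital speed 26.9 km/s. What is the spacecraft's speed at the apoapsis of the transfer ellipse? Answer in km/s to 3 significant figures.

From the circular-orbit relation v² = μ/r at r = 1.75×10^5 km: μ = v²r = (26.9)² × 1.75×10^5 = 1.26632×10^8 km³/s².
The Hohmann ellipse has a_t = (r₁ + r₂)/2 = 7.175×10^5 km.
The apoapsis of the transfer ellipse is at r = 1.260×10^6 km.
Applying v² = μ(2/r − 1/a_t): v = 4.951 km/s.

v = 4.95 km/s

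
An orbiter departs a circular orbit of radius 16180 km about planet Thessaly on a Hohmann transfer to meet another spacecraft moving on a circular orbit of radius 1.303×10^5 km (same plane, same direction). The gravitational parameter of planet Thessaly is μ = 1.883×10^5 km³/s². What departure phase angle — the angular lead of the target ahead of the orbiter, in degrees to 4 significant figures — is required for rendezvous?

φ = 104.1°

The Hohmann ellipse has a_t = (r₁ + r₂)/2 = 73240 km.
Transfer time t = π√(a_t³/μ) = 1.435×10^5 s.
Target angular speed ω₂ = √(μ/r₂³) = 9.226×10^-6 rad/s.
Angle swept by the target during transfer: ω₂·t = 1.3239 rad = 75.854°.
The orbiter traverses 180° on the transfer ellipse, so the target must lead by 180° − 75.854° = 104.1°.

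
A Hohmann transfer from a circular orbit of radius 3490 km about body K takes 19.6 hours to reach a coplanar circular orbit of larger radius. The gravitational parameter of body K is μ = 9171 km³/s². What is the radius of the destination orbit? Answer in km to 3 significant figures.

Transfer time t = 19.6 hours = 70560 s, and t = π√(a_t³/μ).
So a_t = (μ t²/π²)^(1/3) = (9171 × (70560)² / π²)^(1/3) = 16663 km.
Since a_t = (r₁ + r₂)/2, r₂ = 2a_t − r₁ = 2×16663 − 3490 = 29836 km.

r₂ = 29800 km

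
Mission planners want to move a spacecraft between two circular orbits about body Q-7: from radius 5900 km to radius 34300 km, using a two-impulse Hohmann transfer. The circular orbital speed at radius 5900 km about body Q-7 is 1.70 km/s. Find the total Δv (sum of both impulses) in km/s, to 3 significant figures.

From the circular-orbit relation v² = μ/r at r = 5900 km: μ = v²r = (1.70)² × 5900 = 17051.0 km³/s².
Transfer-ellipse semi-major axis a_t = (r₁ + r₂)/2 = (5900 + 34300)/2 = 20100 km.
At r₁ the circular-orbit speed is v₁ = √(μ/r₁) = 1.7000 km/s.
On the transfer ellipse at r₁, v² = μ(2/r − 1/a) gives v_p = √[μ(2/r₁ − 1/a_t)] = 2.2207 km/s.
First burn Δv₁ = |v_p − v₁| = 0.5207 km/s.
Circular speed at r₂: v₂ = √(μ/r₂) = 0.7051 km/s.
Transfer-orbit speed at r₂: v_a = √[μ(2/r₂ − 1/a_t)] = 0.3820 km/s.
Second burn Δv₂ = |v₂ − v_a| = 0.3231 km/s.
Total Δv = Δv₁ + Δv₂ = 0.8438 km/s.

Δv = 0.844 km/s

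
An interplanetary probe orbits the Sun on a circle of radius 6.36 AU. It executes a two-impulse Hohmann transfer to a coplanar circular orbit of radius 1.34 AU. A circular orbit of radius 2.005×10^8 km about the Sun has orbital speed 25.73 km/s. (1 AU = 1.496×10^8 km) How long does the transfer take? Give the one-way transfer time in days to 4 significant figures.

From the circular-orbit relation v² = μ/r at r = 2.005×10^8 km: μ = v²r = (25.73)² × 2.005×10^8 = 1.32738×10^11 km³/s².
In km: r₁ = 6.36 × 1.496×10^8 = 9.51456×10^8 km; r₂ = 1.34 × 1.496×10^8 = 2.00464×10^8 km.
Semi-major axis of the transfer orbit: a_t = (9.51456×10^8 + 2.00464×10^8)/2 = 5.7596×10^8 km.
By Kepler's third law the transfer-orbit period is T = 2π√(a_t³/μ), so t = T/2 = 1.192×10^8 s.
Converting: 1.192×10^8 s ÷ 86400 s/day = 1380 days.

t = 1380 days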